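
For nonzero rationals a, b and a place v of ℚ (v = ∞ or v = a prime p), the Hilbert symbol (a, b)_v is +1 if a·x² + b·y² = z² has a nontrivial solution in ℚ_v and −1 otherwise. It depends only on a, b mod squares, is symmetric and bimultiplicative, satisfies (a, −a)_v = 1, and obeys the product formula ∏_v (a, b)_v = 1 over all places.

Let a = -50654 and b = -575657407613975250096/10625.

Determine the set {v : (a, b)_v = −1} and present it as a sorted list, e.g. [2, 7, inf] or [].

Mod squares: a ≡ -50654, b ≡ -208403. Check v ∈ {∞, 2, 3, 5, 13, 17, 19, 23, 31, 41, 43}.
v=2: v_2(a)=1, v_2(b)=4; units ≡ 1, 5 (mod 8); ε·ε+αω+βω = 0·0+1·1+4·0 ≡ 1  ⇒  (a,b)_2 = -1.
v=∞: -50654 < 0 and -208403 < 0  ⇒  (a,b)_∞ = -1.
v=13: a=13^0·(≡7), b=13^1·(≡2) mod 13; (7|13)=-1, (2|13)=-1; (−1)^{0·1·6}·(-1)^1·(-1)^0 = -1.
v=5: a=5^0·(≡1), b=5^-4·(≡2) mod 5; (1|5)=+1, (2|5)=-1; (−1)^{0·-4·2}·(+1)^-4·(-1)^0 = +1.
v=19: a=19^1·(≡13), b=19^2·(≡18) mod 19; (13|19)=-1, (18|19)=-1; (−1)^{1·2·9}·(-1)^2·(-1)^1 = -1.
v=17: a=17^0·(≡6), b=17^-1·(≡2) mod 17; (6|17)=-1, (2|17)=+1; (−1)^{0·-1·8}·(-1)^-1·(+1)^0 = -1.
v=31: a=31^1·(≡9), b=31^4·(≡7) mod 31; (9|31)=+1, (7|31)=+1; (−1)^{1·4·15}·(+1)^4·(+1)^1 = +1.
v=41: a=41^0·(≡22), b=41^1·(≡20) mod 41; (22|41)=-1, (20|41)=+1; (−1)^{0·1·20}·(-1)^1·(+1)^0 = -1.
v=23: a=23^0·(≡15), b=23^3·(≡12) mod 23; (15|23)=-1, (12|23)=+1; (−1)^{0·3·11}·(-1)^3·(+1)^0 = -1.
v=3: a=3^0·(≡1), b=3^2·(≡1) mod 3; (1|3)=+1, (1|3)=+1; (−1)^{0·2·1}·(+1)^2·(+1)^0 = +1.
v=43: a=43^1·(≡26), b=43^2·(≡3) mod 43; (26|43)=-1, (3|43)=-1; (−1)^{1·2·21}·(-1)^2·(-1)^1 = -1.
|Ram(-50654, -208403)| = 8, even; anisotropic at {2, 13, 17, 19, 23, 41, 43, ∞}.

[2, 13, 17, 19, 23, 41, 43, inf]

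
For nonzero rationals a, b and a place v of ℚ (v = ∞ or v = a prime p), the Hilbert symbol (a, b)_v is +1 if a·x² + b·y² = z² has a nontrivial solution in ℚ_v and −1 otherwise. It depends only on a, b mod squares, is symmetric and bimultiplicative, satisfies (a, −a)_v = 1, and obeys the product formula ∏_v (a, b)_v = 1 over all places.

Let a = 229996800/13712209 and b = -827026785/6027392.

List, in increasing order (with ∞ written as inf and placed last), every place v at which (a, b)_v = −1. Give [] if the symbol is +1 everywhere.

[3, 5, 11, 13]

Mod squares: a ≡ 33, b ≡ -130. Check v ∈ {∞, 2, 3, 5, 7, 11, 13, 23, 29, 31, 41}.
v=29: a=29^0·(≡9), b=29^2·(≡21) mod 29; (9|29)=+1, (21|29)=-1; (−1)^{0·2·14}·(+1)^2·(-1)^0 = +1.
v=5: a=5^2·(≡3), b=5^1·(≡4) mod 5; (3|5)=-1, (4|5)=+1; (−1)^{2·1·2}·(-1)^1·(+1)^2 = -1.
v=∞: 33 > 0 and -130 < 0  ⇒  (a,b)_∞ = +1.
v=41: a=41^0·(≡25), b=41^2·(≡6) mod 41; (25|41)=+1, (6|41)=-1; (−1)^{0·2·20}·(+1)^2·(-1)^0 = +1.
v=31: a=31^0·(≡5), b=31^-2·(≡5) mod 31; (5|31)=+1, (5|31)=+1; (−1)^{0·-2·15}·(+1)^-2·(+1)^0 = +1.
v=13: a=13^0·(≡5), b=13^1·(≡10) mod 13; (5|13)=-1, (10|13)=+1; (−1)^{0·1·6}·(-1)^1·(+1)^0 = -1.
v=7: a=7^-2·(≡6), b=7^-2·(≡6) mod 7; (6|7)=-1, (6|7)=-1; (−1)^{-2·-2·3}·(-1)^-2·(-1)^-2 = +1.
v=23: a=23^-4·(≡22), b=23^0·(≡9) mod 23; (22|23)=-1, (9|23)=+1; (−1)^{-4·0·11}·(-1)^0·(+1)^-4 = +1.
v=11: a=11^3·(≡9), b=11^0·(≡8) mod 11; (9|11)=+1, (8|11)=-1; (−1)^{3·0·5}·(+1)^0·(-1)^3 = -1.
v=3: a=3^3·(≡2), b=3^2·(≡2) mod 3; (2|3)=-1, (2|3)=-1; (−1)^{3·2·1}·(-1)^2·(-1)^3 = -1.
v=2: v_2(a)=8, v_2(b)=-7; units ≡ 1, 7 (mod 8); ε·ε+αω+βω = 0·1+8·0+-7·0 ≡ 0  ⇒  (a,b)_2 = +1.
(33, -130 / ℚ) ramifies at {3, 5, 11, 13}: a division algebra.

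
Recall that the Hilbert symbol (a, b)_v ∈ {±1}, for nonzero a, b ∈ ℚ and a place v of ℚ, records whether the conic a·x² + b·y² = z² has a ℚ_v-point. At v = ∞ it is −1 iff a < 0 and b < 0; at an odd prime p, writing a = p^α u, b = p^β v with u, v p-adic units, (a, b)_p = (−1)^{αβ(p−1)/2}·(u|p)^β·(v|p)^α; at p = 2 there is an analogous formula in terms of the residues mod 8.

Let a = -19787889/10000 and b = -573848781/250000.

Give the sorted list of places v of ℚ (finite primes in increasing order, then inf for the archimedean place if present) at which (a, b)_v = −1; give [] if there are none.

Mod squares: a ≡ -23529, b ≡ -682341. Check v ∈ {∞, 2, 3, 5, 11, 23, 29, 31}.
v=5: a=5^-4·(≡1), b=5^-6·(≡4) mod 5; (1|5)=+1, (4|5)=+1; (−1)^{-4·-6·2}·(+1)^-6·(+1)^-4 = +1.
v=11: a=11^1·(≡8), b=11^1·(≡4) mod 11; (8|11)=-1, (4|11)=+1; (−1)^{1·1·5}·(-1)^1·(+1)^1 = +1.
v=3: a=3^1·(≡2), b=3^1·(≡1) mod 3; (2|3)=-1, (1|3)=+1; (−1)^{1·1·1}·(-1)^1·(+1)^1 = +1.
v=23: a=23^1·(≡1), b=23^1·(≡3) mod 23; (1|23)=+1, (3|23)=+1; (−1)^{1·1·11}·(+1)^1·(+1)^1 = -1.
v=2: v_2(a)=-4, v_2(b)=-4; units ≡ 7, 3 (mod 8); ε·ε+αω+βω = 1·1+-4·1+-4·0 ≡ 1  ⇒  (a,b)_2 = -1.
v=∞: -23529 < 0 and -682341 < 0  ⇒  (a,b)_∞ = -1.
v=31: a=31^1·(≡7), b=31^1·(≡23) mod 31; (7|31)=+1, (23|31)=-1; (−1)^{1·1·15}·(+1)^1·(-1)^1 = +1.
v=29: a=29^2·(≡2), b=29^3·(≡14) mod 29; (2|29)=-1, (14|29)=-1; (−1)^{2·3·14}·(-1)^3·(-1)^2 = -1.
|Ram(-23529, -682341)| = 4, even; anisotropic at {2, 23, 29, ∞}.

[2, 23, 29, inf]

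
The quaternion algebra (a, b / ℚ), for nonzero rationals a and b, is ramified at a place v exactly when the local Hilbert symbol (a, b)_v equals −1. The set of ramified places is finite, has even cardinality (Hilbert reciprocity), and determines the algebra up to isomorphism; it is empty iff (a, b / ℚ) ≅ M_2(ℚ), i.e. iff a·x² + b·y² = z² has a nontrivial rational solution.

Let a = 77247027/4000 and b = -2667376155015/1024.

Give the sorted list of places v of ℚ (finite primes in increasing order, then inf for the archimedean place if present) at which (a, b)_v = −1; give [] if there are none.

(a, b) ≡ (6270, -49335) mod (ℚ^×)²; places V = {2, 3, 5, 11, 13, 19, 23, 43, ∞}.
(a,b)_43: α=0, u≡21; β=2, v≡34 (mod 43); (21|43)=+1, (34|43)=-1; sign (−1)^0·+1^2·-1^0 = +1.
(a,b)_5: α=-3, u≡1; β=1, v≡3 (mod 5); (1|5)=+1, (3|5)=-1; sign (−1)^0·+1^1·-1^-3 = -1.
(a,b)_11: α=1, u≡5; β=1, v≡9 (mod 11); (5|11)=+1, (9|11)=+1; sign (−1)^1·+1^1·+1^1 = -1.
(a,b)_13: α=2, u≡9; β=1, v≡9 (mod 13); (9|13)=+1, (9|13)=+1; sign (−1)^0·+1^1·+1^2 = +1.
(a,b)_2: α=-5, β=-10; u≡7, v≡1 (mod 8); ε(u)ε(v)=1·0, αω(v)=-5·0, βω(u)=-10·0; sum ≡ 0  ⇒  +1.
(a,b)_19: α=1, u≡7; β=2, v≡13 (mod 19); (7|19)=+1, (13|19)=-1; sign (−1)^0·+1^2·-1^1 = -1.
(a,b)_∞: sgn(6270)=+, sgn(-49335)=−, so +1.
(a,b)_23: α=0, u≡7; β=1, v≡10 (mod 23); (7|23)=-1, (10|23)=-1; sign (−1)^0·-1^1·-1^0 = -1.
(a,b)_3: α=7, u≡2; β=5, v≡1 (mod 3); (2|3)=-1, (1|3)=+1; sign (−1)^1·-1^5·+1^7 = +1.
Ram(6270, -49335) = {5, 11, 19, 23}; no ℚ_5-point on the conic.

[5, 11, 19, 23]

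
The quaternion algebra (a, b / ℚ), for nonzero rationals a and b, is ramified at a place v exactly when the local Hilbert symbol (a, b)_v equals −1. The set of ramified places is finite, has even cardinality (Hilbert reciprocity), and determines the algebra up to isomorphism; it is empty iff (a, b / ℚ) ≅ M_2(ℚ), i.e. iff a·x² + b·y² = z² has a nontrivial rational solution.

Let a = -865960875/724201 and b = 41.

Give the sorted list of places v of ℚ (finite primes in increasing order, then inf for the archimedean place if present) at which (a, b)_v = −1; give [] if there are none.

[13, 17]

Mod squares: a ≡ -47515, b ≡ 41. Check v ∈ {∞, 2, 3, 5, 13, 17, 23, 37, 41, 43}.
v=41: a=41^0·(≡32), b=41^1·(≡1) mod 41; (32|41)=+1, (1|41)=+1; (−1)^{0·1·20}·(+1)^1·(+1)^0 = +1.
v=3: a=3^6·(≡2), b=3^0·(≡2) mod 3; (2|3)=-1, (2|3)=-1; (−1)^{6·0·1}·(-1)^0·(-1)^6 = +1.
v=5: a=5^3·(≡3), b=5^0·(≡1) mod 5; (3|5)=-1, (1|5)=+1; (−1)^{3·0·2}·(-1)^0·(+1)^3 = +1.
v=∞: -47515 < 0 and 41 > 0  ⇒  (a,b)_∞ = +1.
v=23: a=23^-2·(≡8), b=23^0·(≡18) mod 23; (8|23)=+1, (18|23)=+1; (−1)^{-2·0·11}·(+1)^0·(+1)^-2 = +1.
v=17: a=17^1·(≡10), b=17^0·(≡7) mod 17; (10|17)=-1, (7|17)=-1; (−1)^{1·0·8}·(-1)^0·(-1)^1 = -1.
v=37: a=37^-2·(≡27), b=37^0·(≡4) mod 37; (27|37)=+1, (4|37)=+1; (−1)^{-2·0·18}·(+1)^0·(+1)^-2 = +1.
v=2: v_2(a)=0, v_2(b)=0; units ≡ 5, 1 (mod 8); ε·ε+αω+βω = 0·0+0·0+0·1 ≡ 0  ⇒  (a,b)_2 = +1.
v=43: a=43^1·(≡1), b=43^0·(≡41) mod 43; (1|43)=+1, (41|43)=+1; (−1)^{1·0·21}·(+1)^0·(+1)^1 = +1.
v=13: a=13^1·(≡8), b=13^0·(≡2) mod 13; (8|13)=-1, (2|13)=-1; (−1)^{1·0·6}·(-1)^0·(-1)^1 = -1.
Ram(-47515, 41) = {13, 17}; no ℚ_13-point on the conic.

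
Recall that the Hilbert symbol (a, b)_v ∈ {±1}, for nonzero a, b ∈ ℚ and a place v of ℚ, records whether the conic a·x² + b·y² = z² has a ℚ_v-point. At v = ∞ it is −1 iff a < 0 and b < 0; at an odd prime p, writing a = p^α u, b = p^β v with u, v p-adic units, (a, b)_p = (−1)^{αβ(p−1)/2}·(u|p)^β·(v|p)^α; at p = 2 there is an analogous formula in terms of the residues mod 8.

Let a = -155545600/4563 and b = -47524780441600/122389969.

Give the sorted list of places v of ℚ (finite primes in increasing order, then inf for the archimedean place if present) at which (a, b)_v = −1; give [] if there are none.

[3, 7, 11, inf]

(a, b) ≡ (-93, -154) mod (ℚ^×)²; places V = {2, 3, 5, 7, 11, 13, 23, 31, 37, ∞}.
(a,b)_5: α=2, u≡2; β=2, v≡4 (mod 5); (2|5)=-1, (4|5)=+1; sign (−1)^0·-1^2·+1^2 = +1.
(a,b)_31: α=1, u≡10; β=2, v≡8 (mod 31); (10|31)=+1, (8|31)=+1; sign (−1)^0·+1^2·+1^1 = +1.
(a,b)_2: α=12, β=19; u≡3, v≡3 (mod 8); ε(u)ε(v)=1·1, αω(v)=12·1, βω(u)=19·1; sum ≡ 0  ⇒  +1.
(a,b)_3: α=-3, u≡2; β=0, v≡2 (mod 3); (2|3)=-1, (2|3)=-1; sign (−1)^0·-1^0·-1^-3 = -1.
(a,b)_23: α=0, u≡20; β=-2, v≡19 (mod 23); (20|23)=-1, (19|23)=-1; sign (−1)^0·-1^-2·-1^0 = +1.
(a,b)_∞: sgn(-93)=−, sgn(-154)=−, so -1.
(a,b)_7: α=2, u≡5; β=3, v≡3 (mod 7); (5|7)=-1, (3|7)=-1; sign (−1)^0·-1^3·-1^2 = -1.
(a,b)_13: α=-2, u≡11; β=-2, v≡11 (mod 13); (11|13)=-1, (11|13)=-1; sign (−1)^0·-1^-2·-1^-2 = +1.
(a,b)_37: α=0, u≡15; β=-2, v≡22 (mod 37); (15|37)=-1, (22|37)=-1; sign (−1)^0·-1^-2·-1^0 = +1.
(a,b)_11: α=0, u≡6; β=1, v≡6 (mod 11); (6|11)=-1, (6|11)=-1; sign (−1)^0·-1^1·-1^0 = -1.
|Ram(-93, -154)| = 4, even; anisotropic at {3, 7, 11, ∞}.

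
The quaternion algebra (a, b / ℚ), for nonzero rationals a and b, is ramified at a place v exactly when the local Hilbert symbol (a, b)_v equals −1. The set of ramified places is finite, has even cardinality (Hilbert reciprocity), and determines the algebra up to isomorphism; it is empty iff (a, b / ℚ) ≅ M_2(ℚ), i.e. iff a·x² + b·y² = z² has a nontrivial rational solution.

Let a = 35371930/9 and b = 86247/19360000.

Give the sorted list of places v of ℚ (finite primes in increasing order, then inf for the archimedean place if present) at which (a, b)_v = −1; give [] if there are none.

[5, 7, 23, 41]

Mod squares: a ≡ 292330, b ≡ 7. Check v ∈ {∞, 2, 3, 5, 7, 11, 23, 31, 37, 41}.
v=31: a=31^1·(≡29), b=31^0·(≡9) mod 31; (29|31)=-1, (9|31)=+1; (−1)^{1·0·15}·(-1)^0·(+1)^1 = +1.
v=7: a=7^0·(≡3), b=7^1·(≡4) mod 7; (3|7)=-1, (4|7)=+1; (−1)^{0·1·3}·(-1)^1·(+1)^0 = -1.
v=∞: 292330 > 0 and 7 > 0  ⇒  (a,b)_∞ = +1.
v=11: a=11^2·(≡3), b=11^-2·(≡8) mod 11; (3|11)=+1, (8|11)=-1; (−1)^{2·-2·5}·(+1)^-2·(-1)^2 = +1.
v=37: a=37^0·(≡21), b=37^2·(≡7) mod 37; (21|37)=+1, (7|37)=+1; (−1)^{0·2·18}·(+1)^2·(+1)^0 = +1.
v=23: a=23^1·(≡17), b=23^0·(≡22) mod 23; (17|23)=-1, (22|23)=-1; (−1)^{1·0·11}·(-1)^0·(-1)^1 = -1.
v=3: a=3^-2·(≡1), b=3^2·(≡1) mod 3; (1|3)=+1, (1|3)=+1; (−1)^{-2·2·1}·(+1)^2·(+1)^-2 = +1.
v=5: a=5^1·(≡4), b=5^-4·(≡2) mod 5; (4|5)=+1, (2|5)=-1; (−1)^{1·-4·2}·(+1)^-4·(-1)^1 = -1.
v=2: v_2(a)=1, v_2(b)=-8; units ≡ 5, 7 (mod 8); ε·ε+αω+βω = 0·1+1·0+-8·1 ≡ 0  ⇒  (a,b)_2 = +1.
v=41: a=41^1·(≡10), b=41^0·(≡13) mod 41; (10|41)=+1, (13|41)=-1; (−1)^{1·0·20}·(+1)^0·(-1)^1 = -1.
|Ram(292330, 7)| = 4, even; anisotropic at {5, 7, 23, 41}.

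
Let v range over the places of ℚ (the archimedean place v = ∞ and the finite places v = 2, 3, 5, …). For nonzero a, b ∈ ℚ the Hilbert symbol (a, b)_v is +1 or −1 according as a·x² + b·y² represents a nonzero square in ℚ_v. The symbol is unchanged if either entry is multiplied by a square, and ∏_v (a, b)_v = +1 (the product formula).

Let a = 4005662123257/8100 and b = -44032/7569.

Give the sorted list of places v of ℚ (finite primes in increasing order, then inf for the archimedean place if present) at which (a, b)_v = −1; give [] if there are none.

(a, b) ≡ (697, -43) mod (ℚ^×)²; places V = {2, 3, 5, 17, 29, 41, 43, ∞}.
(a,b)_2: α=-2, β=10; u≡1, v≡5 (mod 8); ε(u)ε(v)=0·0, αω(v)=-2·1, βω(u)=10·0; sum ≡ 0  ⇒  +1.
(a,b)_17: α=1, u≡6; β=0, v≡8 (mod 17); (6|17)=-1, (8|17)=+1; sign (−1)^0·-1^0·+1^1 = +1.
(a,b)_41: α=3, u≡35; β=0, v≡5 (mod 41); (35|41)=-1, (5|41)=+1; sign (−1)^0·-1^0·+1^3 = +1.
(a,b)_43: α=4, u≡13; β=1, v≡8 (mod 43); (13|43)=+1, (8|43)=-1; sign (−1)^0·+1^1·-1^4 = +1.
(a,b)_∞: sgn(697)=+, sgn(-43)=−, so +1.
(a,b)_5: α=-2, u≡3; β=0, v≡2 (mod 5); (3|5)=-1, (2|5)=-1; sign (−1)^0·-1^0·-1^-2 = +1.
(a,b)_29: α=0, u≡1; β=-2, v≡15 (mod 29); (1|29)=+1, (15|29)=-1; sign (−1)^0·+1^-2·-1^0 = +1.
(a,b)_3: α=-4, u≡1; β=-2, v≡2 (mod 3); (1|3)=+1, (2|3)=-1; sign (−1)^0·+1^-2·-1^-4 = +1.
Ram(a, b) = ∅: the form 697·x² + -43·y² − z² is isotropic over every ℚ_v, so by Hasse–Minkowski it is isotropic over ℚ.

[]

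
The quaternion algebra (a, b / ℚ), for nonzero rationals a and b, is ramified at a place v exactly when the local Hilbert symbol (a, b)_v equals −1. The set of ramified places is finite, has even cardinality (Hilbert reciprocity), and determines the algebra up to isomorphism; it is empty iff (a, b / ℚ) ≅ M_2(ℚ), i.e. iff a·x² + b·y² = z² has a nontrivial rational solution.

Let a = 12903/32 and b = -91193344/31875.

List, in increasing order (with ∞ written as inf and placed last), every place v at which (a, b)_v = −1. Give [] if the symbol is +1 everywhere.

(a, b) ≡ (25806, -2346) mod (ℚ^×)²; places V = {2, 3, 5, 11, 17, 23, ∞}.
(a,b)_11: α=1, u≡4; β=2, v≡7 (mod 11); (4|11)=+1, (7|11)=-1; sign (−1)^0·+1^2·-1^1 = -1.
(a,b)_17: α=1, u≡3; β=-1, v≡9 (mod 17); (3|17)=-1, (9|17)=+1; sign (−1)^0·-1^-1·+1^1 = -1.
(a,b)_5: α=0, u≡4; β=-4, v≡1 (mod 5); (4|5)=+1, (1|5)=+1; sign (−1)^0·+1^-4·+1^0 = +1.
(a,b)_∞: sgn(25806)=+, sgn(-2346)=−, so +1.
(a,b)_2: α=-5, β=15; u≡7, v≡3 (mod 8); ε(u)ε(v)=1·1, αω(v)=-5·1, βω(u)=15·0; sum ≡ 0  ⇒  +1.
(a,b)_3: α=1, u≡1; β=-1, v≡1 (mod 3); (1|3)=+1, (1|3)=+1; sign (−1)^1·+1^-1·+1^1 = -1.
(a,b)_23: α=1, u≡1; β=1, v≡9 (mod 23); (1|23)=+1, (9|23)=+1; sign (−1)^1·+1^1·+1^1 = -1.
Ram(25806, -2346) = {3, 11, 17, 23}; no ℚ_3-point on the conic.

[3, 11, 17, 23]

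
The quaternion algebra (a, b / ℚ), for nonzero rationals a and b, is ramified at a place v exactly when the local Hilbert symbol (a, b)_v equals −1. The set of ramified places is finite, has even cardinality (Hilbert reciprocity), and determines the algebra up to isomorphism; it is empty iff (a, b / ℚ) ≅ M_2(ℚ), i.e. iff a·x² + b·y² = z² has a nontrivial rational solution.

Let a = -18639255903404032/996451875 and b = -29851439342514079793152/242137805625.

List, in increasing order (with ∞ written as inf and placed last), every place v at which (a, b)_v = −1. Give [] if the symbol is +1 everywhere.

(a, b) ≡ (-129, -16813) mod (ℚ^×)²; places V = {2, 3, 5, 13, 17, 23, 43, ∞}.
(a,b)_∞: sgn(-129)=−, sgn(-16813)=−, so -1.
(a,b)_3: α=-13, u≡2; β=-18, v≡2 (mod 3); (2|3)=-1, (2|3)=-1; sign (−1)^0·-1^-18·-1^-13 = -1.
(a,b)_17: α=2, u≡6; β=3, v≡3 (mod 17); (6|17)=-1, (3|17)=-1; sign (−1)^0·-1^3·-1^2 = -1.
(a,b)_5: α=-4, u≡1; β=-4, v≡2 (mod 5); (1|5)=+1, (2|5)=-1; sign (−1)^0·+1^-4·-1^-4 = +1.
(a,b)_13: α=2, u≡3; β=2, v≡9 (mod 13); (3|13)=+1, (9|13)=+1; sign (−1)^0·+1^2·+1^2 = +1.
(a,b)_23: α=2, u≡4; β=3, v≡14 (mod 23); (4|23)=+1, (14|23)=-1; sign (−1)^0·+1^3·-1^2 = +1.
(a,b)_43: α=1, u≡36; β=1, v≡32 (mod 43); (36|43)=+1, (32|43)=-1; sign (−1)^1·+1^1·-1^1 = +1.
(a,b)_2: α=24, β=36; u≡7, v≡3 (mod 8); ε(u)ε(v)=1·1, αω(v)=24·1, βω(u)=36·0; sum ≡ 1  ⇒  -1.
|Ram(-129, -16813)| = 4, even; anisotropic at {2, 3, 17, ∞}.

[2, 3, 17, inf]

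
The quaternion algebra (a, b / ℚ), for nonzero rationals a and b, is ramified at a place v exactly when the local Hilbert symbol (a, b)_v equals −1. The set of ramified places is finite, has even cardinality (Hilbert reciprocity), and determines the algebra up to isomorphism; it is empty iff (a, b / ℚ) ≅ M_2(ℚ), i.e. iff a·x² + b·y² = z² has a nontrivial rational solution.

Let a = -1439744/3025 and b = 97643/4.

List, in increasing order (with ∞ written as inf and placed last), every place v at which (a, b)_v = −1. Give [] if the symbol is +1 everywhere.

[2, 13, 19, 29]

(a, b) ≡ (-1406, 97643) mod (ℚ^×)²; places V = {2, 5, 7, 11, 13, 19, 29, 37, ∞}.
(a,b)_13: α=0, u≡5; β=1, v≡9 (mod 13); (5|13)=-1, (9|13)=+1; sign (−1)^0·-1^1·+1^0 = -1.
(a,b)_29: α=0, u≡15; β=1, v≡8 (mod 29); (15|29)=-1, (8|29)=-1; sign (−1)^0·-1^1·-1^0 = -1.
(a,b)_2: α=11, β=-2; u≡1, v≡3 (mod 8); ε(u)ε(v)=0·1, αω(v)=11·1, βω(u)=-2·0; sum ≡ 1  ⇒  -1.
(a,b)_19: α=1, u≡18; β=0, v≡10 (mod 19); (18|19)=-1, (10|19)=-1; sign (−1)^0·-1^0·-1^1 = -1.
(a,b)_5: α=-2, u≡1; β=0, v≡2 (mod 5); (1|5)=+1, (2|5)=-1; sign (−1)^0·+1^0·-1^-2 = +1.
(a,b)_11: α=-2, u≡8; β=0, v≡10 (mod 11); (8|11)=-1, (10|11)=-1; sign (−1)^0·-1^0·-1^-2 = +1.
(a,b)_∞: sgn(-1406)=−, sgn(97643)=+, so +1.
(a,b)_7: α=0, u≡2; β=1, v≡3 (mod 7); (2|7)=+1, (3|7)=-1; sign (−1)^0·+1^1·-1^0 = +1.
(a,b)_37: α=1, u≡11; β=1, v≡3 (mod 37); (11|37)=+1, (3|37)=+1; sign (−1)^0·+1^1·+1^1 = +1.
(-1406, 97643 / ℚ) ramifies at {2, 13, 19, 29}: a division algebra.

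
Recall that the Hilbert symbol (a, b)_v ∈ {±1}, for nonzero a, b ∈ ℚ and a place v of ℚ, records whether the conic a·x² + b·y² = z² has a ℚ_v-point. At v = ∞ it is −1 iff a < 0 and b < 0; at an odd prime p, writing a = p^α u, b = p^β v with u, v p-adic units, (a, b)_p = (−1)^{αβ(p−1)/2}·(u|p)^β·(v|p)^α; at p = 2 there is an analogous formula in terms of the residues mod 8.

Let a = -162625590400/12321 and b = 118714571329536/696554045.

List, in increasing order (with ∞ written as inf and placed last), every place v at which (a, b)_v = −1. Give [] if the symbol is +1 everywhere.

[2, 3, 13, 17]

(a, b) ≡ (-34, 23205) mod (ℚ^×)²; places V = {2, 3, 5, 7, 11, 13, 17, 19, 29, 37, ∞}.
(a,b)_∞: sgn(-34)=−, sgn(23205)=+, so +1.
(a,b)_13: α=2, u≡11; β=1, v≡3 (mod 13); (11|13)=-1, (3|13)=+1; sign (−1)^0·-1^1·+1^2 = -1.
(a,b)_5: α=2, u≡4; β=-1, v≡4 (mod 5); (4|5)=+1, (4|5)=+1; sign (−1)^0·+1^-1·+1^2 = +1.
(a,b)_19: α=2, u≡1; β=0, v≡7 (mod 19); (1|19)=+1, (7|19)=+1; sign (−1)^0·+1^0·+1^2 = +1.
(a,b)_2: α=7, β=12; u≡7, v≡5 (mod 8); ε(u)ε(v)=1·0, αω(v)=7·1, βω(u)=12·0; sum ≡ 1  ⇒  -1.
(a,b)_3: α=-2, u≡2; β=3, v≡1 (mod 3); (2|3)=-1, (1|3)=+1; sign (−1)^0·-1^3·+1^-2 = -1.
(a,b)_11: α=0, u≡2; β=-2, v≡7 (mod 11); (2|11)=-1, (7|11)=-1; sign (−1)^0·-1^-2·-1^0 = +1.
(a,b)_17: α=1, u≡8; β=3, v≡11 (mod 17); (8|17)=+1, (11|17)=-1; sign (−1)^0·+1^3·-1^1 = -1.
(a,b)_37: α=-2, u≡4; β=-2, v≡15 (mod 37); (4|37)=+1, (15|37)=-1; sign (−1)^0·+1^-2·-1^-2 = +1.
(a,b)_7: α=2, u≡2; β=5, v≡4 (mod 7); (2|7)=+1, (4|7)=+1; sign (−1)^0·+1^5·+1^2 = +1.
(a,b)_29: α=0, u≡24; β=-2, v≡6 (mod 29); (24|29)=+1, (6|29)=+1; sign (−1)^0·+1^-2·+1^0 = +1.
Ram(-34, 23205) = {2, 3, 13, 17}; no ℚ_2-point on the conic.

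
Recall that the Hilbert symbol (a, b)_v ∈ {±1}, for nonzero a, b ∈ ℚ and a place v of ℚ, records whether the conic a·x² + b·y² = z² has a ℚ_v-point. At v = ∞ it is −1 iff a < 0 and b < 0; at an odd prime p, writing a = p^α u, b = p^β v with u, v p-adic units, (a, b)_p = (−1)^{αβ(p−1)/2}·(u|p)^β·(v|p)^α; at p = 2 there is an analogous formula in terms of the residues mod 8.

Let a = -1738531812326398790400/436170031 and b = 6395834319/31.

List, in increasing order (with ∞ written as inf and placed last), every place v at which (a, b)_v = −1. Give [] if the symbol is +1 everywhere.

[31, 37, 41, 43]

Mod squares: a ≡ -3403149, b ≡ 4046344161. Check v ∈ {∞, 2, 3, 5, 7, 11, 23, 29, 31, 37, 41, 43}.
v=∞: -3403149 < 0 and 4046344161 > 0  ⇒  (a,b)_∞ = +1.
v=31: a=31^-3·(≡3), b=31^-1·(≡3) mod 31; (3|31)=-1, (3|31)=-1; (−1)^{-3·-1·15}·(-1)^-1·(-1)^-3 = -1.
v=29: a=29^2·(≡7), b=29^1·(≡27) mod 29; (7|29)=+1, (27|29)=-1; (−1)^{2·1·14}·(+1)^1·(-1)^2 = +1.
v=37: a=37^1·(≡19), b=37^1·(≡4) mod 37; (19|37)=-1, (4|37)=+1; (−1)^{1·1·18}·(-1)^1·(+1)^1 = -1.
v=41: a=41^2·(≡14), b=41^1·(≡39) mod 41; (14|41)=-1, (39|41)=+1; (−1)^{2·1·20}·(-1)^1·(+1)^2 = -1.
v=2: v_2(a)=8, v_2(b)=0; units ≡ 3, 1 (mod 8); ε·ε+αω+βω = 1·0+8·0+0·1 ≡ 0  ⇒  (a,b)_2 = +1.
v=7: a=7^4·(≡6), b=7^2·(≡3) mod 7; (6|7)=-1, (3|7)=-1; (−1)^{4·2·3}·(-1)^2·(-1)^4 = +1.
v=11: a=11^-4·(≡5), b=11^0·(≡8) mod 11; (5|11)=+1, (8|11)=-1; (−1)^{-4·0·5}·(+1)^0·(-1)^-4 = +1.
v=23: a=23^1·(≡17), b=23^1·(≡3) mod 23; (17|23)=-1, (3|23)=+1; (−1)^{1·1·11}·(-1)^1·(+1)^1 = +1.
v=5: a=5^2·(≡4), b=5^0·(≡4) mod 5; (4|5)=+1, (4|5)=+1; (−1)^{2·0·2}·(+1)^0·(+1)^2 = +1.
v=3: a=3^7·(≡1), b=3^1·(≡2) mod 3; (1|3)=+1, (2|3)=-1; (−1)^{7·1·1}·(+1)^1·(-1)^7 = +1.
v=43: a=43^1·(≡7), b=43^1·(≡34) mod 43; (7|43)=-1, (34|43)=-1; (−1)^{1·1·21}·(-1)^1·(-1)^1 = -1.
|Ram(-3403149, 4046344161)| = 4, even; anisotropic at {31, 37, 41, 43}.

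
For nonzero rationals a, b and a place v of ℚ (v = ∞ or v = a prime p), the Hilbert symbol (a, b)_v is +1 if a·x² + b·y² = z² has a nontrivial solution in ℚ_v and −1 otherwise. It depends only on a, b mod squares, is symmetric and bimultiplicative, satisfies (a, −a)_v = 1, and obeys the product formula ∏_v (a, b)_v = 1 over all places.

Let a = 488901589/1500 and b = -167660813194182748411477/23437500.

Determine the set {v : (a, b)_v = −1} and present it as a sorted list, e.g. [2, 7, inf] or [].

[5, 17, 31, 41]

Mod squares: a ≡ 209715, b ≡ -86955. Check v ∈ {∞, 2, 3, 5, 11, 17, 31, 41}.
v=11: a=11^3·(≡10), b=11^9·(≡3) mod 11; (10|11)=-1, (3|11)=+1; (−1)^{3·9·5}·(-1)^9·(+1)^3 = +1.
v=∞: 209715 > 0 and -86955 < 0  ⇒  (a,b)_∞ = +1.
v=3: a=3^-1·(≡2), b=3^-1·(≡1) mod 3; (2|3)=-1, (1|3)=+1; (−1)^{-1·-1·1}·(-1)^-1·(+1)^-1 = +1.
v=2: v_2(a)=-2, v_2(b)=-2; units ≡ 3, 5 (mod 8); ε·ε+αω+βω = 1·0+-2·1+-2·1 ≡ 0  ⇒  (a,b)_2 = +1.
v=31: a=31^1·(≡4), b=31^3·(≡18) mod 31; (4|31)=+1, (18|31)=+1; (−1)^{1·3·15}·(+1)^3·(+1)^1 = -1.
v=41: a=41^1·(≡32), b=41^2·(≡13) mod 41; (32|41)=+1, (13|41)=-1; (−1)^{1·2·20}·(+1)^2·(-1)^1 = -1.
v=5: a=5^-3·(≡2), b=5^-9·(≡4) mod 5; (2|5)=-1, (4|5)=+1; (−1)^{-3·-9·2}·(-1)^-9·(+1)^-3 = -1.
v=17: a=17^2·(≡12), b=17^5·(≡2) mod 17; (12|17)=-1, (2|17)=+1; (−1)^{2·5·8}·(-1)^5·(+1)^2 = -1.
|Ram(209715, -86955)| = 4, even; anisotropic at {5, 17, 31, 41}.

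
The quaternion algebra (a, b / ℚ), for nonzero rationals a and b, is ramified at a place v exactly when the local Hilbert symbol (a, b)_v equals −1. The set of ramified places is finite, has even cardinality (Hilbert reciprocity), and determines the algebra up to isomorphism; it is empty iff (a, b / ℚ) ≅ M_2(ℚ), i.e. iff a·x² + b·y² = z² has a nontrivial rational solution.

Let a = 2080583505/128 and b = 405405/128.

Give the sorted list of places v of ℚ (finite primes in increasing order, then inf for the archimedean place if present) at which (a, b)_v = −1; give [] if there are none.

[2, 17]

Mod squares: a ≡ 22610, b ≡ 10010. Check v ∈ {∞, 2, 3, 5, 7, 11, 13, 17, 19}.
v=17: a=17^1·(≡13), b=17^0·(≡12) mod 17; (13|17)=+1, (12|17)=-1; (−1)^{1·0·8}·(+1)^0·(-1)^1 = -1.
v=11: a=11^2·(≡5), b=11^1·(≡7) mod 11; (5|11)=+1, (7|11)=-1; (−1)^{2·1·5}·(+1)^1·(-1)^2 = +1.
v=7: a=7^1·(≡3), b=7^1·(≡2) mod 7; (3|7)=-1, (2|7)=+1; (−1)^{1·1·3}·(-1)^1·(+1)^1 = +1.
v=∞: 22610 > 0 and 10010 > 0  ⇒  (a,b)_∞ = +1.
v=5: a=5^1·(≡2), b=5^1·(≡2) mod 5; (2|5)=-1, (2|5)=-1; (−1)^{1·1·2}·(-1)^1·(-1)^1 = +1.
v=3: a=3^2·(≡2), b=3^4·(≡2) mod 3; (2|3)=-1, (2|3)=-1; (−1)^{2·4·1}·(-1)^4·(-1)^2 = +1.
v=2: v_2(a)=-7, v_2(b)=-7; units ≡ 1, 5 (mod 8); ε·ε+αω+βω = 0·0+-7·1+-7·0 ≡ 1  ⇒  (a,b)_2 = -1.
v=13: a=13^2·(≡12), b=13^1·(≡1) mod 13; (12|13)=+1, (1|13)=+1; (−1)^{2·1·6}·(+1)^1·(+1)^2 = +1.
v=19: a=19^1·(≡3), b=19^0·(≡11) mod 19; (3|19)=-1, (11|19)=+1; (−1)^{1·0·9}·(-1)^0·(+1)^1 = +1.
Ram(22610, 10010) = {2, 17}; no ℚ_2-point on the conic.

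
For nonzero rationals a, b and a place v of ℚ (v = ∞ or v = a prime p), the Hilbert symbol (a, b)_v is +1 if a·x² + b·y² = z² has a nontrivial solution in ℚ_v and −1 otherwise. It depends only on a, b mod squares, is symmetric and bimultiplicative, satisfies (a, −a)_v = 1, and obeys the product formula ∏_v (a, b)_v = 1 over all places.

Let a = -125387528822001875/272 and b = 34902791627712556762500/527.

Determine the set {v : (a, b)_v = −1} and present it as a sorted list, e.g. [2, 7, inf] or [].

Mod squares: a ≡ -230299, b ≡ 5557215. Check v ∈ {∞, 2, 3, 5, 11, 13, 17, 19, 23, 31, 37}.
v=3: a=3^0·(≡2), b=3^1·(≡1) mod 3; (2|3)=-1, (1|3)=+1; (−1)^{0·1·1}·(-1)^1·(+1)^0 = -1.
v=17: a=17^-1·(≡1), b=17^-1·(≡16) mod 17; (1|17)=+1, (16|17)=+1; (−1)^{-1·-1·8}·(+1)^-1·(+1)^-1 = +1.
v=∞: -230299 < 0 and 5557215 > 0  ⇒  (a,b)_∞ = +1.
v=19: a=19^1·(≡7), b=19^1·(≡13) mod 19; (7|19)=+1, (13|19)=-1; (−1)^{1·1·9}·(+1)^1·(-1)^1 = +1.
v=11: a=11^2·(≡8), b=11^2·(≡3) mod 11; (8|11)=-1, (3|11)=+1; (−1)^{2·2·5}·(-1)^2·(+1)^2 = +1.
v=13: a=13^2·(≡1), b=13^4·(≡1) mod 13; (1|13)=+1, (1|13)=+1; (−1)^{2·4·6}·(+1)^4·(+1)^2 = +1.
v=37: a=37^2·(≡36), b=37^3·(≡4) mod 37; (36|37)=+1, (4|37)=+1; (−1)^{2·3·18}·(+1)^3·(+1)^2 = +1.
v=5: a=5^4·(≡1), b=5^5·(≡2) mod 5; (1|5)=+1, (2|5)=-1; (−1)^{4·5·2}·(+1)^5·(-1)^4 = +1.
v=31: a=31^1·(≡30), b=31^-1·(≡21) mod 31; (30|31)=-1, (21|31)=-1; (−1)^{1·-1·15}·(-1)^-1·(-1)^1 = -1.
v=23: a=23^3·(≡14), b=23^4·(≡9) mod 23; (14|23)=-1, (9|23)=+1; (−1)^{3·4·11}·(-1)^4·(+1)^3 = +1.
v=2: v_2(a)=-4, v_2(b)=2; units ≡ 5, 7 (mod 8); ε·ε+αω+βω = 0·1+-4·0+2·1 ≡ 0  ⇒  (a,b)_2 = +1.
(-230299, 5557215 / ℚ) ramifies at {3, 31}: a division algebra.

[3, 31]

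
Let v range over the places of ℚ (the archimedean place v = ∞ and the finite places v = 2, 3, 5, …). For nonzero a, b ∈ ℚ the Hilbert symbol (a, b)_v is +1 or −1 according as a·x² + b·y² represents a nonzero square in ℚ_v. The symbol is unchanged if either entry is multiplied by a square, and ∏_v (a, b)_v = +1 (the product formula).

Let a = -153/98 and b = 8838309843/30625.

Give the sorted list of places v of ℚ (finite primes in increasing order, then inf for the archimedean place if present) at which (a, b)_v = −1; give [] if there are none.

[3, 11]

Mod squares: a ≡ -34, b ≡ 28083. Check v ∈ {∞, 2, 3, 5, 7, 11, 17, 23, 37}.
v=7: a=7^-2·(≡4), b=7^-2·(≡3) mod 7; (4|7)=+1, (3|7)=-1; (−1)^{-2·-2·3}·(+1)^-2·(-1)^-2 = +1.
v=37: a=37^0·(≡26), b=37^1·(≡32) mod 37; (26|37)=+1, (32|37)=-1; (−1)^{0·1·18}·(+1)^1·(-1)^0 = +1.
v=2: v_2(a)=-1, v_2(b)=0; units ≡ 7, 3 (mod 8); ε·ε+αω+βω = 1·1+-1·1+0·0 ≡ 0  ⇒  (a,b)_2 = +1.
v=5: a=5^0·(≡4), b=5^-4·(≡2) mod 5; (4|5)=+1, (2|5)=-1; (−1)^{0·-4·2}·(+1)^-4·(-1)^0 = +1.
v=3: a=3^2·(≡2), b=3^3·(≡1) mod 3; (2|3)=-1, (1|3)=+1; (−1)^{2·3·1}·(-1)^3·(+1)^2 = -1.
v=11: a=11^0·(≡10), b=11^3·(≡5) mod 11; (10|11)=-1, (5|11)=+1; (−1)^{0·3·5}·(-1)^3·(+1)^0 = -1.
v=17: a=17^1·(≡15), b=17^2·(≡2) mod 17; (15|17)=+1, (2|17)=+1; (−1)^{1·2·8}·(+1)^2·(+1)^1 = +1.
v=∞: -34 < 0 and 28083 > 0  ⇒  (a,b)_∞ = +1.
v=23: a=23^0·(≡9), b=23^1·(≡2) mod 23; (9|23)=+1, (2|23)=+1; (−1)^{0·1·11}·(+1)^1·(+1)^0 = +1.
|Ram(-34, 28083)| = 2, even; anisotropic at {3, 11}.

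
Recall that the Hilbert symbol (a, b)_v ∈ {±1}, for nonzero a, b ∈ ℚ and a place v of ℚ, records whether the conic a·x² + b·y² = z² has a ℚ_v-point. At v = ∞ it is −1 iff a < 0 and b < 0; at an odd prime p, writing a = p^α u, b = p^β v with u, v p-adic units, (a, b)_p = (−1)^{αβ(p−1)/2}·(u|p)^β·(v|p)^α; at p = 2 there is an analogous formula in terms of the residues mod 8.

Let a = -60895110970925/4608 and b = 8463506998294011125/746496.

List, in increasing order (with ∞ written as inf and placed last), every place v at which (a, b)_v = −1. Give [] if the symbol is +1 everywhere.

[2, 7]

(a, b) ≡ (-154, 5) mod (ℚ^×)²; places V = {2, 3, 5, 7, 11, 19, 23, 37, ∞}.
(a,b)_2: α=-9, β=-10; u≡3, v≡5 (mod 8); ε(u)ε(v)=1·0, αω(v)=-9·1, βω(u)=-10·1; sum ≡ 1  ⇒  -1.
(a,b)_5: α=2, u≡1; β=3, v≡4 (mod 5); (1|5)=+1, (4|5)=+1; sign (−1)^0·+1^3·+1^2 = +1.
(a,b)_∞: sgn(-154)=−, sgn(5)=+, so +1.
(a,b)_11: α=3, u≡10; β=4, v≡5 (mod 11); (10|11)=-1, (5|11)=+1; sign (−1)^0·-1^4·+1^3 = +1.
(a,b)_3: α=-2, u≡2; β=-6, v≡2 (mod 3); (2|3)=-1, (2|3)=-1; sign (−1)^0·-1^-6·-1^-2 = +1.
(a,b)_37: α=2, u≡31; β=2, v≡32 (mod 37); (31|37)=-1, (32|37)=-1; sign (−1)^0·-1^2·-1^2 = +1.
(a,b)_19: α=2, u≡5; β=4, v≡7 (mod 19); (5|19)=+1, (7|19)=+1; sign (−1)^0·+1^4·+1^2 = +1.
(a,b)_23: α=2, u≡19; β=2, v≡7 (mod 23); (19|23)=-1, (7|23)=-1; sign (−1)^0·-1^2·-1^2 = +1.
(a,b)_7: α=1, u≡5; β=2, v≡6 (mod 7); (5|7)=-1, (6|7)=-1; sign (−1)^0·-1^2·-1^1 = -1.
(-154, 5 / ℚ) ramifies at {2, 7}: a division algebra.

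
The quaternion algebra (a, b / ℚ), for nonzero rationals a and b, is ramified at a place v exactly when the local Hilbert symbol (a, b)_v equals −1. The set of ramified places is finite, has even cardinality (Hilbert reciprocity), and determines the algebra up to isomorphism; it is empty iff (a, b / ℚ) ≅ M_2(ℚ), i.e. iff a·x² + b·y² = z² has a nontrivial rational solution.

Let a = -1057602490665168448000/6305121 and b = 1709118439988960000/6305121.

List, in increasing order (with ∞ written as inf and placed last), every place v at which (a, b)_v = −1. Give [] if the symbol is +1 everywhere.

[13, 17]

Mod squares: a ≡ -170170, b ≡ 11. Check v ∈ {∞, 2, 3, 5, 7, 11, 13, 17, 31}.
v=∞: -170170 < 0 and 11 > 0  ⇒  (a,b)_∞ = +1.
v=5: a=5^3·(≡1), b=5^4·(≡1) mod 5; (1|5)=+1, (1|5)=+1; (−1)^{3·4·2}·(+1)^4·(+1)^3 = +1.
v=2: v_2(a)=9, v_2(b)=8; units ≡ 3, 3 (mod 8); ε·ε+αω+βω = 1·1+9·1+8·1 ≡ 0  ⇒  (a,b)_2 = +1.
v=17: a=17^3·(≡10), b=17^2·(≡10) mod 17; (10|17)=-1, (10|17)=-1; (−1)^{3·2·8}·(-1)^2·(-1)^3 = -1.
v=11: a=11^1·(≡2), b=11^1·(≡4) mod 11; (2|11)=-1, (4|11)=+1; (−1)^{1·1·5}·(-1)^1·(+1)^1 = +1.
v=7: a=7^7·(≡1), b=7^6·(≡2) mod 7; (1|7)=+1, (2|7)=+1; (−1)^{7·6·3}·(+1)^6·(+1)^7 = +1.
v=13: a=13^5·(≡10), b=13^4·(≡7) mod 13; (10|13)=+1, (7|13)=-1; (−1)^{5·4·6}·(+1)^4·(-1)^5 = -1.
v=3: a=3^-8·(≡2), b=3^-8·(≡2) mod 3; (2|3)=-1, (2|3)=-1; (−1)^{-8·-8·1}·(-1)^-8·(-1)^-8 = +1.
v=31: a=31^-2·(≡20), b=31^-2·(≡27) mod 31; (20|31)=+1, (27|31)=-1; (−1)^{-2·-2·15}·(+1)^-2·(-1)^-2 = +1.
|Ram(-170170, 11)| = 2, even; anisotropic at {13, 17}.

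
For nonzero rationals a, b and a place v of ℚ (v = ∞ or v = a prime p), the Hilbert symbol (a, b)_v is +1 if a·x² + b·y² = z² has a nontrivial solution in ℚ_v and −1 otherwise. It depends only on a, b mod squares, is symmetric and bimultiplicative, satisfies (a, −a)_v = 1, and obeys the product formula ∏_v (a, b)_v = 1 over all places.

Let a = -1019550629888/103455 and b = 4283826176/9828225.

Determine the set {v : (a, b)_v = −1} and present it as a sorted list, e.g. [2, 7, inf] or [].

(a, b) ≡ (-7540435, 1334) mod (ℚ^×)²; places V = {2, 3, 5, 7, 11, 17, 19, 23, 29, ∞}.
(a,b)_5: α=-1, u≡2; β=-2, v≡4 (mod 5); (2|5)=-1, (4|5)=+1; sign (−1)^0·-1^-2·+1^-1 = +1.
(a,b)_2: α=18, β=17; u≡5, v≡3 (mod 8); ε(u)ε(v)=0·1, αω(v)=18·1, βω(u)=17·1; sum ≡ 1  ⇒  -1.
(a,b)_3: α=-2, u≡2; β=-2, v≡2 (mod 3); (2|3)=-1, (2|3)=-1; sign (−1)^0·-1^-2·-1^-2 = +1.
(a,b)_∞: sgn(-7540435)=−, sgn(1334)=+, so +1.
(a,b)_23: α=1, u≡7; β=1, v≡16 (mod 23); (7|23)=-1, (16|23)=+1; sign (−1)^1·-1^1·+1^1 = +1.
(a,b)_29: α=1, u≡13; β=1, v≡10 (mod 29); (13|29)=+1, (10|29)=-1; sign (−1)^0·+1^1·-1^1 = -1.
(a,b)_11: α=-2, u≡7; β=-2, v≡3 (mod 11); (7|11)=-1, (3|11)=+1; sign (−1)^0·-1^-2·+1^-2 = +1.
(a,b)_7: α=3, u≡4; β=2, v≡1 (mod 7); (4|7)=+1, (1|7)=+1; sign (−1)^0·+1^2·+1^3 = +1.
(a,b)_19: α=-1, u≡9; β=-2, v≡4 (mod 19); (9|19)=+1, (4|19)=+1; sign (−1)^0·+1^-2·+1^-1 = +1.
(a,b)_17: α=1, u≡2; β=0, v≡8 (mod 17); (2|17)=+1, (8|17)=+1; sign (−1)^0·+1^0·+1^1 = +1.
|Ram(-7540435, 1334)| = 2, even; anisotropic at {2, 29}.

[2, 29]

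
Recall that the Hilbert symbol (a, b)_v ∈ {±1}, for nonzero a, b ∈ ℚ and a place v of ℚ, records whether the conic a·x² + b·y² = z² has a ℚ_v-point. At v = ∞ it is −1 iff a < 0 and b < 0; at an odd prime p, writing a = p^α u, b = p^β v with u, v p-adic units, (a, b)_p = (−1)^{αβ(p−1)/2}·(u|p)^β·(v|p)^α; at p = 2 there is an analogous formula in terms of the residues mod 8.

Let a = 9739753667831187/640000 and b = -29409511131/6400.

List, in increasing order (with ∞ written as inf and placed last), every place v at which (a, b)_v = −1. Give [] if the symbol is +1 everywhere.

Mod squares: a ≡ 9867, b ≡ -51051. Check v ∈ {∞, 2, 3, 5, 7, 11, 13, 17, 23}.
v=3: a=3^3·(≡1), b=3^3·(≡2) mod 3; (1|3)=+1, (2|3)=-1; (−1)^{3·3·1}·(+1)^3·(-1)^3 = +1.
v=17: a=17^2·(≡12), b=17^1·(≡10) mod 17; (12|17)=-1, (10|17)=-1; (−1)^{2·1·8}·(-1)^1·(-1)^2 = -1.
v=∞: 9867 > 0 and -51051 < 0  ⇒  (a,b)_∞ = +1.
v=2: v_2(a)=-10, v_2(b)=-8; units ≡ 3, 5 (mod 8); ε·ε+αω+βω = 1·0+-10·1+-8·1 ≡ 0  ⇒  (a,b)_2 = +1.
v=23: a=23^3·(≡10), b=23^2·(≡12) mod 23; (10|23)=-1, (12|23)=+1; (−1)^{3·2·11}·(-1)^2·(+1)^3 = +1.
v=13: a=13^1·(≡5), b=13^1·(≡10) mod 13; (5|13)=-1, (10|13)=+1; (−1)^{1·1·6}·(-1)^1·(+1)^1 = -1.
v=5: a=5^-4·(≡3), b=5^-2·(≡4) mod 5; (3|5)=-1, (4|5)=+1; (−1)^{-4·-2·2}·(-1)^-2·(+1)^-4 = +1.
v=7: a=7^2·(≡1), b=7^1·(≡1) mod 7; (1|7)=+1, (1|7)=+1; (−1)^{2·1·3}·(+1)^1·(+1)^2 = +1.
v=11: a=11^5·(≡2), b=11^3·(≡1) mod 11; (2|11)=-1, (1|11)=+1; (−1)^{5·3·5}·(-1)^3·(+1)^5 = +1.
(9867, -51051 / ℚ) ramifies at {13, 17}: a division algebra.

[13, 17]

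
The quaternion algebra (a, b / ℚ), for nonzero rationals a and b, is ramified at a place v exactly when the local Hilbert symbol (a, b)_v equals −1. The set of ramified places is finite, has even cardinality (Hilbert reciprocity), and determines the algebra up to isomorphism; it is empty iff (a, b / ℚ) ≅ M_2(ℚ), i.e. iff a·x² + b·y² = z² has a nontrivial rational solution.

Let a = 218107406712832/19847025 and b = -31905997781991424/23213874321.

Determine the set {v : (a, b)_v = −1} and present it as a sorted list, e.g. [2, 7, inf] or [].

(a, b) ≡ (442, -3094) mod (ℚ^×)²; places V = {2, 3, 5, 7, 11, 13, 17, 19, ∞}.
(a,b)_∞: sgn(442)=+, sgn(-3094)=−, so +1.
(a,b)_3: α=-8, u≡1; β=-12, v≡2 (mod 3); (1|3)=+1, (2|3)=-1; sign (−1)^0·+1^-12·-1^-8 = +1.
(a,b)_13: α=1, u≡8; β=1, v≡1 (mod 13); (8|13)=-1, (1|13)=+1; sign (−1)^0·-1^1·+1^1 = -1.
(a,b)_2: α=23, β=33; u≡5, v≡5 (mod 8); ε(u)ε(v)=0·0, αω(v)=23·1, βω(u)=33·1; sum ≡ 0  ⇒  +1.
(a,b)_5: α=-2, u≡2; β=0, v≡1 (mod 5); (2|5)=-1, (1|5)=+1; sign (−1)^0·-1^0·+1^-2 = +1.
(a,b)_11: α=-2, u≡8; β=-2, v≡2 (mod 11); (8|11)=-1, (2|11)=-1; sign (−1)^0·-1^-2·-1^-2 = +1.
(a,b)_19: α=0, u≡16; β=-2, v≡12 (mod 19); (16|19)=+1, (12|19)=-1; sign (−1)^0·+1^-2·-1^0 = +1.
(a,b)_7: α=6, u≡1; β=5, v≡3 (mod 7); (1|7)=+1, (3|7)=-1; sign (−1)^0·+1^5·-1^6 = +1.
(a,b)_17: α=1, u≡16; β=1, v≡7 (mod 17); (16|17)=+1, (7|17)=-1; sign (−1)^0·+1^1·-1^1 = -1.
Ram(442, -3094) = {13, 17}; no ℚ_13-point on the conic.

[13, 17]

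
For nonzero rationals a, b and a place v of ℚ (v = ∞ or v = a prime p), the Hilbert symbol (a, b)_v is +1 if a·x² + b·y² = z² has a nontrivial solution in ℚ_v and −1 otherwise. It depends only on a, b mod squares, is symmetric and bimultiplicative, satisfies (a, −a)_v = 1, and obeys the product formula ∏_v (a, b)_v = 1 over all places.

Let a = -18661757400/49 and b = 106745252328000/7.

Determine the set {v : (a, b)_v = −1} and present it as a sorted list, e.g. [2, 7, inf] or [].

(a, b) ≡ (-6, 15015) mod (ℚ^×)²; places V = {2, 3, 5, 7, 11, 13, ∞}.
(a,b)_∞: sgn(-6)=−, sgn(15015)=+, so +1.
(a,b)_11: α=2, u≡1; β=3, v≡1 (mod 11); (1|11)=+1, (1|11)=+1; sign (−1)^0·+1^3·+1^2 = +1.
(a,b)_2: α=3, β=6; u≡5, v≡7 (mod 8); ε(u)ε(v)=0·1, αω(v)=3·0, βω(u)=6·1; sum ≡ 0  ⇒  +1.
(a,b)_13: α=4, u≡11; β=5, v≡11 (mod 13); (11|13)=-1, (11|13)=-1; sign (−1)^0·-1^5·-1^4 = -1.
(a,b)_3: α=3, u≡1; β=3, v≡1 (mod 3); (1|3)=+1, (1|3)=+1; sign (−1)^1·+1^3·+1^3 = -1.
(a,b)_5: α=2, u≡1; β=3, v≡2 (mod 5); (1|5)=+1, (2|5)=-1; sign (−1)^0·+1^3·-1^2 = +1.
(a,b)_7: α=-2, u≡1; β=-1, v≡6 (mod 7); (1|7)=+1, (6|7)=-1; sign (−1)^0·+1^-1·-1^-2 = +1.
|Ram(-6, 15015)| = 2, even; anisotropic at {3, 13}.

[3, 13]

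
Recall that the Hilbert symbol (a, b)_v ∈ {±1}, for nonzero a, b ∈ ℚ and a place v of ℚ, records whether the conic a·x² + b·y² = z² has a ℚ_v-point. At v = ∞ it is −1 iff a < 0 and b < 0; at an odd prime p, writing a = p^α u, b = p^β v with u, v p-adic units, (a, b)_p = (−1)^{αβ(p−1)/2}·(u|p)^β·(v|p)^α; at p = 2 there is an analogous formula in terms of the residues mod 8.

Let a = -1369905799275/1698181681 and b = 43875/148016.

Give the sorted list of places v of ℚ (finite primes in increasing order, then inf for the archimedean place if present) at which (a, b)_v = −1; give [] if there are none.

(a, b) ≡ (-19, 2145) mod (ℚ^×)²; places V = {2, 3, 5, 7, 11, 13, 17, 19, 29, ∞}.
(a,b)_11: α=0, u≡1; β=-1, v≡6 (mod 11); (1|11)=+1, (6|11)=-1; sign (−1)^0·+1^-1·-1^0 = +1.
(a,b)_2: α=0, β=-4; u≡5, v≡1 (mod 8); ε(u)ε(v)=0·0, αω(v)=0·0, βω(u)=-4·1; sum ≡ 0  ⇒  +1.
(a,b)_3: α=10, u≡2; β=3, v≡1 (mod 3); (2|3)=-1, (1|3)=+1; sign (−1)^0·-1^3·+1^10 = -1.
(a,b)_5: α=2, u≡4; β=3, v≡1 (mod 5); (4|5)=+1, (1|5)=+1; sign (−1)^0·+1^3·+1^2 = +1.
(a,b)_13: α=2, u≡2; β=1, v≡9 (mod 13); (2|13)=-1, (9|13)=+1; sign (−1)^0·-1^1·+1^2 = -1.
(a,b)_∞: sgn(-19)=−, sgn(2145)=+, so +1.
(a,b)_19: α=1, u≡2; β=0, v≡7 (mod 19); (2|19)=-1, (7|19)=+1; sign (−1)^0·-1^0·+1^1 = +1.
(a,b)_7: α=-4, u≡1; β=0, v≡6 (mod 7); (1|7)=+1, (6|7)=-1; sign (−1)^0·+1^0·-1^-4 = +1.
(a,b)_29: α=-4, u≡12; β=-2, v≡28 (mod 29); (12|29)=-1, (28|29)=+1; sign (−1)^0·-1^-2·+1^-4 = +1.
(a,b)_17: α=2, u≡9; β=0, v≡12 (mod 17); (9|17)=+1, (12|17)=-1; sign (−1)^0·+1^0·-1^2 = +1.
|Ram(-19, 2145)| = 2, even; anisotropic at {3, 13}.

[3, 13]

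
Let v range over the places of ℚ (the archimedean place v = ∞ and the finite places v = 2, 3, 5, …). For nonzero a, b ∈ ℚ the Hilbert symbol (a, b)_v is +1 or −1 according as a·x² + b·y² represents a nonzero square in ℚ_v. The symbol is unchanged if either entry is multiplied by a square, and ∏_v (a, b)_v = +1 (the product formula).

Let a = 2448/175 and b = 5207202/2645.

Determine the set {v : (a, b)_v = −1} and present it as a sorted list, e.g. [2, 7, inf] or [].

[13, 17]

Mod squares: a ≡ 119, b ≡ 10010. Check v ∈ {∞, 2, 3, 5, 7, 11, 13, 17, 23}.
v=∞: 119 > 0 and 10010 > 0  ⇒  (a,b)_∞ = +1.
v=3: a=3^2·(≡2), b=3^2·(≡2) mod 3; (2|3)=-1, (2|3)=-1; (−1)^{2·2·1}·(-1)^2·(-1)^2 = +1.
v=13: a=13^0·(≡5), b=13^1·(≡4) mod 13; (5|13)=-1, (4|13)=+1; (−1)^{0·1·6}·(-1)^1·(+1)^0 = -1.
v=11: a=11^0·(≡5), b=11^1·(≡6) mod 11; (5|11)=+1, (6|11)=-1; (−1)^{0·1·5}·(+1)^1·(-1)^0 = +1.
v=2: v_2(a)=4, v_2(b)=1; units ≡ 7, 5 (mod 8); ε·ε+αω+βω = 1·0+4·1+1·0 ≡ 0  ⇒  (a,b)_2 = +1.
v=7: a=7^-1·(≡3), b=7^1·(≡4) mod 7; (3|7)=-1, (4|7)=+1; (−1)^{-1·1·3}·(-1)^1·(+1)^-1 = +1.
v=5: a=5^-2·(≡4), b=5^-1·(≡3) mod 5; (4|5)=+1, (3|5)=-1; (−1)^{-2·-1·2}·(+1)^-1·(-1)^-2 = +1.
v=23: a=23^0·(≡4), b=23^-2·(≡5) mod 23; (4|23)=+1, (5|23)=-1; (−1)^{0·-2·11}·(+1)^-2·(-1)^0 = +1.
v=17: a=17^1·(≡5), b=17^2·(≡10) mod 17; (5|17)=-1, (10|17)=-1; (−1)^{1·2·8}·(-1)^2·(-1)^1 = -1.
(119, 10010 / ℚ) ramifies at {13, 17}: a division algebra.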